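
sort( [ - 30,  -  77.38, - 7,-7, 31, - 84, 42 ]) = [ - 84, - 77.38,-30,-7,-7, 31,42] 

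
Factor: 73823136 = 2^5*3^1*379^1*2029^1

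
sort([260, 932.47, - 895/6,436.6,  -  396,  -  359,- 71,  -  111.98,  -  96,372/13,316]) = [ - 396,  -  359,-895/6,-111.98,  -  96, - 71, 372/13, 260, 316,  436.6,  932.47 ] 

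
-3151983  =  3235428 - 6387411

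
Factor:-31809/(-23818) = 2^(  -  1)*3^1*23^1*461^1*11909^(  -  1)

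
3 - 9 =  - 6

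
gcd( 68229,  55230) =21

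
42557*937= 39875909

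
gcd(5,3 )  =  1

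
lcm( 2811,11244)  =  11244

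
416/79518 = 208/39759 = 0.01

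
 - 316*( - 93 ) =29388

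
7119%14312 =7119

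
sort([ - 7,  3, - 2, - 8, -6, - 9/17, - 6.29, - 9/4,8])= [ - 8, - 7, -6.29, - 6, - 9/4, - 2,  -  9/17  ,  3, 8] 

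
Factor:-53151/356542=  - 2^ ( - 1 )*3^1*7^1*47^ (  -  1)*2531^1* 3793^(-1)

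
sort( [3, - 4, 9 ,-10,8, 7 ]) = [ -10, - 4,3,7, 8,9 ] 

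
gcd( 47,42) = 1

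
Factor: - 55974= - 2^1*3^1*19^1*491^1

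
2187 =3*729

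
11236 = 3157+8079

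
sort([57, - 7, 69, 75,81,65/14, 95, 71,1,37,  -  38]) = [-38, - 7,1, 65/14,37 , 57 , 69,71, 75,81,95]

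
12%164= 12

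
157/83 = 157/83 = 1.89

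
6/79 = 6/79 = 0.08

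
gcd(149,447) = 149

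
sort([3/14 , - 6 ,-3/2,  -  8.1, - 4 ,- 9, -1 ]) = [ - 9,-8.1, - 6 ,-4, - 3/2,  -  1  ,  3/14 ]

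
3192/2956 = 1 + 59/739 = 1.08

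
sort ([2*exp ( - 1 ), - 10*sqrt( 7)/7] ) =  [ - 10 * sqrt(7)/7, 2*exp(-1 ) ] 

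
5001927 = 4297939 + 703988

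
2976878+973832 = 3950710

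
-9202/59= -9202/59 = - 155.97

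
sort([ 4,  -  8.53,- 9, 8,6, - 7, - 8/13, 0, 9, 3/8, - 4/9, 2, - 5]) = [ - 9, - 8.53,-7, - 5, - 8/13, -4/9, 0,3/8,  2,4, 6 , 8,9 ]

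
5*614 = 3070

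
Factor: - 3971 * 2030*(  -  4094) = 33002266220 = 2^2*5^1* 7^1*11^1*19^2  *23^1*29^1*89^1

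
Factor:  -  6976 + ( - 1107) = -59^1 * 137^1 = - 8083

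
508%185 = 138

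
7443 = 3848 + 3595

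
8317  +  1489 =9806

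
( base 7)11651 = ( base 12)1942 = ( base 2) 110000000010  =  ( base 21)6k8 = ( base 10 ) 3074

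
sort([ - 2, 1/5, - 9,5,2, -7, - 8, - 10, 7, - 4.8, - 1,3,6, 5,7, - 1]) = [ - 10, - 9, - 8,-7, - 4.8,- 2, - 1, - 1, 1/5, 2,3,5, 5, 6,7, 7 ]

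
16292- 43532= - 27240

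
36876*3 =110628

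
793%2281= 793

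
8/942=4/471 = 0.01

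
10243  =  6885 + 3358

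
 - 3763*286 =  - 1076218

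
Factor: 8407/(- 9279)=  -  3^( -2 )*7^1* 1031^( - 1)*1201^1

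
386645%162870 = 60905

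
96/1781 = 96/1781 = 0.05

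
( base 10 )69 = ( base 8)105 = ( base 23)30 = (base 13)54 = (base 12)59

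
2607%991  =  625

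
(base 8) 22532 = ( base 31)9TE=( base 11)7203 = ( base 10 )9562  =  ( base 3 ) 111010011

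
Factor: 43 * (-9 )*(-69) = 26703 = 3^3 * 23^1*43^1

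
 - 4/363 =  - 1 + 359/363 = -0.01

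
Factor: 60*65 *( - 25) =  - 2^2 * 3^1*5^4*13^1 = -97500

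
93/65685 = 31/21895=0.00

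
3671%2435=1236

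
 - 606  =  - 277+-329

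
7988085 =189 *42265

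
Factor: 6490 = 2^1*5^1*11^1 * 59^1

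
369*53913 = 19893897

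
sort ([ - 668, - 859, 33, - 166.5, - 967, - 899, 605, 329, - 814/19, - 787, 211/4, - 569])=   [ - 967,-899, - 859 ,- 787, - 668,-569, - 166.5, - 814/19, 33 , 211/4, 329, 605]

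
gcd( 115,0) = 115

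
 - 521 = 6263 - 6784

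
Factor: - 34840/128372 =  - 2^1*5^1*13^1*479^( - 1) = - 130/479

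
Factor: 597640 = 2^3*5^1*67^1*223^1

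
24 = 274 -250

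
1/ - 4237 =-1/4237 = - 0.00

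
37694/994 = 18847/497 = 37.92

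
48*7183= 344784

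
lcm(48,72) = 144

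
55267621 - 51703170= 3564451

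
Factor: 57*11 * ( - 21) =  - 13167 = -3^2*7^1*11^1*19^1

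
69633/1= 69633 = 69633.00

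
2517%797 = 126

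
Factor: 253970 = 2^1* 5^1*109^1*233^1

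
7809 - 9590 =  - 1781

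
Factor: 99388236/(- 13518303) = -2^2*113^( - 1)*1181^1*7013^1*39877^(-1) = -  33129412/4506101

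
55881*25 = 1397025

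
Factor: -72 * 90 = -6480 = - 2^4*3^4*5^1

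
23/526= 23/526=0.04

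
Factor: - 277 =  - 277^1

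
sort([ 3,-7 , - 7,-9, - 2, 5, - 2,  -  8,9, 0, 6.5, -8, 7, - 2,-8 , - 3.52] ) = [ - 9, - 8, - 8,-8, - 7,-7, - 3.52,- 2, - 2, -2,0, 3, 5, 6.5,7, 9 ] 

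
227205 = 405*561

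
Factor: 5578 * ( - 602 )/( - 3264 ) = 839489/816 = 2^( - 4) *3^( - 1)*7^1*17^ ( - 1 )*43^1*2789^1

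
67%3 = 1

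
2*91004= 182008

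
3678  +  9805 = 13483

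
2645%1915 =730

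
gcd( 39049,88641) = 1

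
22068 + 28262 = 50330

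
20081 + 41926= 62007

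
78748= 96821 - 18073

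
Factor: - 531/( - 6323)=3^2*59^1*6323^ ( - 1)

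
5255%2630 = 2625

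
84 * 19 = 1596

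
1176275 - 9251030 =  - 8074755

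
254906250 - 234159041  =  20747209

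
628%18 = 16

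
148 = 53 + 95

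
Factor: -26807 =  - 11^1 * 2437^1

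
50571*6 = 303426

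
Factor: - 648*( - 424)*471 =129408192 =2^6 * 3^5*53^1*157^1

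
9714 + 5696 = 15410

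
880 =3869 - 2989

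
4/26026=2/13013 = 0.00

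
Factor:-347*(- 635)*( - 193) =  - 5^1*127^1* 193^1*347^1= - 42526585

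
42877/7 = 6125 + 2/7 = 6125.29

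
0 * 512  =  0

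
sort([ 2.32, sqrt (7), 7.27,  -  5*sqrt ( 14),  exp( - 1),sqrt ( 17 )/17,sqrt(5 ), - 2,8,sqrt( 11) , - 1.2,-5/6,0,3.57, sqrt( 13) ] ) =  [-5*sqrt(14 ) ,-2, - 1.2,  -  5/6,0, sqrt( 17)/17, exp( -1)  ,  sqrt( 5 ), 2.32, sqrt(7 ), sqrt(11 ),3.57, sqrt(13 ),7.27, 8 ]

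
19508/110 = 177 + 19/55 = 177.35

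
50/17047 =50/17047 = 0.00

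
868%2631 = 868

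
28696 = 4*7174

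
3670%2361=1309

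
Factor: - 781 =-11^1*71^1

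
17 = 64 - 47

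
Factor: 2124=2^2 * 3^2*59^1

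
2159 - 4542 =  - 2383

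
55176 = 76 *726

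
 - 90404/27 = - 90404/27   =  -3348.30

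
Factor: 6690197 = 17^1*393541^1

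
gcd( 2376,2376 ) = 2376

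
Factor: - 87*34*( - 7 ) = 2^1 * 3^1*7^1*17^1*29^1 =20706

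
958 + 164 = 1122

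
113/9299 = 113/9299  =  0.01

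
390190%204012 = 186178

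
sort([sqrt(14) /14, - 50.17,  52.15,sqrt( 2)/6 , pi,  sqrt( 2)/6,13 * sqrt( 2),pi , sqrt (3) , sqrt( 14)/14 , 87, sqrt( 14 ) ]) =[- 50.17, sqrt( 2)/6,sqrt( 2 )/6,  sqrt( 14 )/14,sqrt( 14)/14, sqrt( 3),pi, pi,sqrt(14), 13*sqrt( 2),52.15,87]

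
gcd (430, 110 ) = 10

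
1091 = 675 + 416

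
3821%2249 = 1572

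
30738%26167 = 4571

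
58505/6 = 58505/6 = 9750.83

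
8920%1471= 94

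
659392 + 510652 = 1170044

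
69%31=7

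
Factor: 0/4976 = 0^1 = 0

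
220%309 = 220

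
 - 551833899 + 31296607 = -520537292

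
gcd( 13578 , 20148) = 438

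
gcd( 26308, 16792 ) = 4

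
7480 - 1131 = 6349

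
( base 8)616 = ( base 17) 167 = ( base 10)398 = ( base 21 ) ik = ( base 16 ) 18E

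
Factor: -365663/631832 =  - 2^(-3)*211^1* 1733^1*78979^ ( -1) 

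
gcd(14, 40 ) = 2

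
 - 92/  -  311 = 92/311 = 0.30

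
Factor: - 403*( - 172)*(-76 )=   -  2^4*13^1*19^1 * 31^1 * 43^1 = -5268016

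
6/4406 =3/2203  =  0.00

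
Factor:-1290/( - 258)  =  5=5^1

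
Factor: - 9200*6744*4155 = -257796144000  =  - 2^7*3^2 *5^3*23^1 * 277^1 * 281^1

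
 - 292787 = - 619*473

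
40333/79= 40333/79= 510.54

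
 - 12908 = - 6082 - 6826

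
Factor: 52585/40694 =2^(-1 )*5^1*13^1*809^1*20347^( - 1)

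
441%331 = 110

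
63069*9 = 567621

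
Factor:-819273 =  - 3^1*7^1*13^1*3001^1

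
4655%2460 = 2195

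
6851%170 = 51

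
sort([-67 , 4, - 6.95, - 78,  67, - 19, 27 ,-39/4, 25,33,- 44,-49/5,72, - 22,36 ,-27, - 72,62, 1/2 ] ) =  [ - 78,- 72 ,-67,- 44 ,-27, - 22, - 19, - 49/5, - 39/4,-6.95, 1/2, 4, 25, 27, 33 , 36, 62, 67,72 ]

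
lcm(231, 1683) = 11781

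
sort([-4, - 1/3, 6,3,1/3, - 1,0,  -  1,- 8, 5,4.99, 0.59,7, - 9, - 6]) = [ - 9,-8,- 6, - 4,  -  1, - 1 , - 1/3, 0, 1/3, 0.59,3, 4.99,5, 6,7]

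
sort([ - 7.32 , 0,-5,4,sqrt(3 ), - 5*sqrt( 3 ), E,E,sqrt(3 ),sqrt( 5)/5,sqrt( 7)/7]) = [ - 5*sqrt( 3),-7.32 , - 5,0,sqrt( 7 ) /7,sqrt (5)/5,sqrt( 3),sqrt( 3 ),E,  E, 4]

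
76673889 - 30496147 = 46177742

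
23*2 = 46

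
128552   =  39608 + 88944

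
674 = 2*337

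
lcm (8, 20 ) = 40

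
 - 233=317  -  550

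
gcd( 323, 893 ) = 19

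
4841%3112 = 1729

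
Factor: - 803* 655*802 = -2^1*5^1*11^1 * 73^1*131^1*401^1 = - 421823930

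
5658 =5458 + 200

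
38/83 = 38/83=0.46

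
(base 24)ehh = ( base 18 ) 183b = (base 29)a2l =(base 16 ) 2129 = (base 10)8489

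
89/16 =89/16 = 5.56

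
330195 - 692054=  - 361859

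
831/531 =277/177=1.56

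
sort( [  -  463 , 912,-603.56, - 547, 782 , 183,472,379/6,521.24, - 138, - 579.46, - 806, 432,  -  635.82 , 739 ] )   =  [ - 806, - 635.82, - 603.56, -579.46, - 547,-463, - 138,379/6,183,432, 472, 521.24,739,782, 912 ] 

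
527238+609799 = 1137037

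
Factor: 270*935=2^1 * 3^3*5^2*11^1*17^1 =252450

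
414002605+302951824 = 716954429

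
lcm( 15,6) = 30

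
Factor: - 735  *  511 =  - 375585 = - 3^1 * 5^1*7^3*73^1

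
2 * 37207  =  74414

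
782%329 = 124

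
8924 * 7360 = 65680640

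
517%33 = 22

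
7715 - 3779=3936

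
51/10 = 5+1/10= 5.10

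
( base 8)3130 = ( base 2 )11001011000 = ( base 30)1O4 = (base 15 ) 734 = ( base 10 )1624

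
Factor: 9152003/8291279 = 7^1*389^1*821^( - 1 )*3361^1*10099^ ( - 1) 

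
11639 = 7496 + 4143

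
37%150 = 37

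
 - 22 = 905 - 927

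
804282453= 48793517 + 755488936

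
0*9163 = 0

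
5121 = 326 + 4795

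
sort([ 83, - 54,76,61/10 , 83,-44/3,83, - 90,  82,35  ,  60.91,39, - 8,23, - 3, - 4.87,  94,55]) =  [ - 90, - 54, - 44/3  , - 8, - 4.87 , - 3,61/10,23,35, 39,55,60.91,76,82 , 83,83, 83, 94 ]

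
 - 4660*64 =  - 298240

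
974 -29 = 945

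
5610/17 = 330 = 330.00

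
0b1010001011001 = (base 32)52p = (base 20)D09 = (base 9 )7127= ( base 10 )5209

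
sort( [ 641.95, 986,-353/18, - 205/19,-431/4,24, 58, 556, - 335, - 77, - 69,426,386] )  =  [-335, - 431/4, - 77, - 69,-353/18,-205/19, 24,58,386,426,  556,641.95,  986]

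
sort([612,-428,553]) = [  -  428,553,612]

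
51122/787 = 51122/787 = 64.96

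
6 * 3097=18582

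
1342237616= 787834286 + 554403330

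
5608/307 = 5608/307=18.27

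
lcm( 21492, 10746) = 21492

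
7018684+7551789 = 14570473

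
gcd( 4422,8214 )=6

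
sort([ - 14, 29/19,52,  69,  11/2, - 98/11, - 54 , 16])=[ - 54, -14, - 98/11,29/19,11/2,16,52,69 ] 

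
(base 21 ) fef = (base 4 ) 1230030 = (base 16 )1b0c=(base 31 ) 76B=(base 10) 6924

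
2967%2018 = 949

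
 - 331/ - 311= 1+20/311= 1.06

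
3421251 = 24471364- 21050113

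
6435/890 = 7 + 41/178 = 7.23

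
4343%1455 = 1433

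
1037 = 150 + 887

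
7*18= 126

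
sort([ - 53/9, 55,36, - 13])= [ - 13, - 53/9,  36,  55 ] 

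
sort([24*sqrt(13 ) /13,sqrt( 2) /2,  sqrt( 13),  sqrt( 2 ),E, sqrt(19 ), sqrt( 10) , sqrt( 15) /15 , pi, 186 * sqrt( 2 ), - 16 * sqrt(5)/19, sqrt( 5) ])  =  [ - 16 *sqrt ( 5)/19, sqrt(15)/15,sqrt(2)/2, sqrt ( 2),sqrt( 5), E,pi,sqrt( 10 ),sqrt( 13), sqrt(19)  ,  24*sqrt( 13)/13,186*sqrt (2)]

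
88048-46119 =41929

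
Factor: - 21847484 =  - 2^2*5461871^1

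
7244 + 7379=14623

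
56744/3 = 56744/3 = 18914.67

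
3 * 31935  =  95805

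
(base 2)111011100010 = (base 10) 3810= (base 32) 3N2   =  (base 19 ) AAA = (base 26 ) 5GE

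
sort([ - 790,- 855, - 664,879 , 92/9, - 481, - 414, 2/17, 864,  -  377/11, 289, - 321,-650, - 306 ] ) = [- 855,-790, - 664, - 650,-481 ,- 414, - 321,  -  306, - 377/11, 2/17, 92/9, 289, 864,879]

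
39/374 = 39/374=0.10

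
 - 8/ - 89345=8/89345 = 0.00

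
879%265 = 84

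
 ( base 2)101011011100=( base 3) 10210222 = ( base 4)223130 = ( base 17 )9a9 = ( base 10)2780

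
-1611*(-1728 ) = 2783808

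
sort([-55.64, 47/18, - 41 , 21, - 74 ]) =[- 74, -55.64,-41,47/18 , 21]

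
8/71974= 4/35987  =  0.00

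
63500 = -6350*( - 10 ) 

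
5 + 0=5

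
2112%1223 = 889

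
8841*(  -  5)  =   -44205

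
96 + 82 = 178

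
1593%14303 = 1593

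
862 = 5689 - 4827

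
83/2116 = 83/2116 = 0.04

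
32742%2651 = 930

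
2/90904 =1/45452= 0.00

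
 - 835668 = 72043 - 907711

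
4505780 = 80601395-76095615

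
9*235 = 2115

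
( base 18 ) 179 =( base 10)459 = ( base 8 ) 713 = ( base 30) f9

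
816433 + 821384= 1637817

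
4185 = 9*465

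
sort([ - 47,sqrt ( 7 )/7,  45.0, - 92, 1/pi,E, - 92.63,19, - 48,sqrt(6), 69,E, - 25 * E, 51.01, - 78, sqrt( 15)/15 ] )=[ - 92.63, - 92, - 78, - 25*E,-48, - 47,  sqrt( 15)/15,1/pi,sqrt( 7 )/7,sqrt (6), E,  E,19,45.0,51.01,69] 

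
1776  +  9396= 11172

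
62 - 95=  - 33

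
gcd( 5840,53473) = 1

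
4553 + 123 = 4676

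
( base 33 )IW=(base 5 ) 10001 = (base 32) ji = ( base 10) 626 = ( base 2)1001110010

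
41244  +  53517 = 94761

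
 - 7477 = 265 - 7742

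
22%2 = 0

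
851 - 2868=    - 2017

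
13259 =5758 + 7501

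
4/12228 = 1/3057= 0.00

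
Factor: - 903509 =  - 23^1*163^1*241^1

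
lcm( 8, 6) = 24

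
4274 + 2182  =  6456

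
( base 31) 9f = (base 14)170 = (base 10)294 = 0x126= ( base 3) 101220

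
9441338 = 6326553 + 3114785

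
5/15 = 1/3 = 0.33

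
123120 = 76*1620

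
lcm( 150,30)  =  150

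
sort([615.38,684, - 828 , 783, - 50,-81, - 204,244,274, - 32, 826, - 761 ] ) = [  -  828, - 761, - 204,-81, - 50,-32,  244,274, 615.38,  684,  783,  826] 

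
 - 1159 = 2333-3492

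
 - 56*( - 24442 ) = 1368752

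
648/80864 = 81/10108 = 0.01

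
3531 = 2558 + 973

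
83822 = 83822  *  1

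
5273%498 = 293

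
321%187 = 134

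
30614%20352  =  10262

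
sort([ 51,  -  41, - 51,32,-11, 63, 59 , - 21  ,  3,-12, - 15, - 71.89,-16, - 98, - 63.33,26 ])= [ - 98, - 71.89, - 63.33, - 51, - 41,-21,-16 , - 15, - 12 ,  -  11 , 3,  26, 32, 51 , 59 , 63]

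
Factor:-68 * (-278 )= 18904 =2^3*17^1*139^1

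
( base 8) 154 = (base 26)44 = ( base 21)53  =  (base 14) 7A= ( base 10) 108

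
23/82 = 23/82 = 0.28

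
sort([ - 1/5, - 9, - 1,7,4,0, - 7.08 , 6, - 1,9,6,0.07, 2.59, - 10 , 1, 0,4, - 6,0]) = [ - 10, - 9, - 7.08, - 6, - 1, - 1, - 1/5,0, 0,0, 0.07,1 , 2.59,4, 4, 6, 6 , 7, 9 ] 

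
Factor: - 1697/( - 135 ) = 3^ ( - 3 )*  5^(-1)*1697^1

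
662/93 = 662/93 = 7.12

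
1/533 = 1/533= 0.00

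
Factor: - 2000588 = -2^2*443^1*1129^1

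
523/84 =6 + 19/84 = 6.23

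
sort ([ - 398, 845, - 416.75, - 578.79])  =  [ - 578.79, - 416.75, -398,845] 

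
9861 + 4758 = 14619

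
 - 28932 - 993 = - 29925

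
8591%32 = 15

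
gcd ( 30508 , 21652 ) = 4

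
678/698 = 339/349 = 0.97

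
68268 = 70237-1969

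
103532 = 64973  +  38559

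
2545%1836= 709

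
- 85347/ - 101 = 845 + 2/101=845.02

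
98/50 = 1 + 24/25 = 1.96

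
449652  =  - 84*( - 5353 ) 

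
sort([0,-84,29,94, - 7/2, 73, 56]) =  [ - 84, - 7/2,0,29, 56 , 73,94]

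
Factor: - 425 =- 5^2*17^1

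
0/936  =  0=0.00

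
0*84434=0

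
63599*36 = 2289564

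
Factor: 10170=2^1*3^2 * 5^1*113^1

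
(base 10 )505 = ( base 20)155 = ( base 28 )I1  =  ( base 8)771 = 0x1f9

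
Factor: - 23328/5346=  - 2^4*3^1*11^( - 1) =- 48/11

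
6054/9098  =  3027/4549  =  0.67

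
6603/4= 6603/4  =  1650.75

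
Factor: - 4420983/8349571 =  - 3^1*7^1*31^( - 1 ) * 210523^1*269341^(  -  1)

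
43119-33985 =9134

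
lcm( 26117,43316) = 1775956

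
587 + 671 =1258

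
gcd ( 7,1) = 1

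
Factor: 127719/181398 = 69/98 = 2^( - 1 )*3^1*7^(-2)*23^1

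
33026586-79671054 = -46644468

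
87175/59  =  1477 + 32/59 = 1477.54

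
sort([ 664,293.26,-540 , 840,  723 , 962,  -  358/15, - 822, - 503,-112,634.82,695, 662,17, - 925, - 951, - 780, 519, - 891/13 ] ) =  [-951, - 925, - 822,-780, - 540, - 503, - 112, - 891/13, - 358/15,  17,293.26,519 , 634.82,662,664,695,  723 , 840,962]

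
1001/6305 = 77/485  =  0.16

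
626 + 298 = 924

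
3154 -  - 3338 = 6492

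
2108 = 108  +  2000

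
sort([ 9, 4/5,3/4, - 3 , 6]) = [-3, 3/4, 4/5,  6,9]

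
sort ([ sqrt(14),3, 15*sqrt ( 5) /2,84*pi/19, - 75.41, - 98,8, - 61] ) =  [ - 98, - 75.41, - 61, 3 , sqrt ( 14),8, 84*pi/19,15*sqrt(5) /2] 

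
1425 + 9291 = 10716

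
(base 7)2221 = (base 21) 1h1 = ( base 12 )567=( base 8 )1437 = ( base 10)799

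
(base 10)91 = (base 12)77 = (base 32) 2R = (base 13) 70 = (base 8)133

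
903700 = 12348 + 891352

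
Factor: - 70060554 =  - 2^1*3^2 * 41^1*94933^1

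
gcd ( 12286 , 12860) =2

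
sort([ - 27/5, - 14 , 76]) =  [ - 14 , - 27/5, 76] 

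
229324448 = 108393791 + 120930657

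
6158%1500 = 158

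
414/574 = 207/287=0.72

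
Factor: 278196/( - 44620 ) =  - 3^1*5^(  -  1)*23^( - 1)*239^1=- 717/115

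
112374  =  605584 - 493210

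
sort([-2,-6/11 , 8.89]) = [ - 2, - 6/11,8.89 ]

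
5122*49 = 250978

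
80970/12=6747+1/2 = 6747.50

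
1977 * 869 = 1718013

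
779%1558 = 779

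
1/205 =1/205 = 0.00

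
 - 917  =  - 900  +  -17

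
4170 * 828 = 3452760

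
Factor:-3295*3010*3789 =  -37579112550 = -2^1*3^2*5^2*7^1*43^1*421^1*659^1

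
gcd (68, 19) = 1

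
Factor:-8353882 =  - 2^1 * 19^1*219839^1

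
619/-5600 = -1  +  4981/5600 = - 0.11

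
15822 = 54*293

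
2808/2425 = 2808/2425 = 1.16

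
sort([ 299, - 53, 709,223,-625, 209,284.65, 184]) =[ - 625, - 53, 184, 209, 223,284.65, 299,709 ]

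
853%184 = 117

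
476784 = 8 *59598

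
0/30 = 0 = 0.00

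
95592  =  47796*2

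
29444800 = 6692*4400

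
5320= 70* 76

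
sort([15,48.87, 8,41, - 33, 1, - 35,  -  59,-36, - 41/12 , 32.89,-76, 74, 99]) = [ - 76, - 59, - 36, - 35,-33,  -  41/12, 1,  8,  15, 32.89, 41, 48.87,74, 99] 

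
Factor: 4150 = 2^1*5^2*83^1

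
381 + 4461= 4842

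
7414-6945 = 469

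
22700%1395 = 380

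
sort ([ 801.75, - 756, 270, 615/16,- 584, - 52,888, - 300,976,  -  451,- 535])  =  [ - 756, - 584,-535,-451, - 300,- 52,615/16, 270,801.75,  888,976]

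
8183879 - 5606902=2576977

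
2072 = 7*296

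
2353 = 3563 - 1210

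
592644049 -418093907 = 174550142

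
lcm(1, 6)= 6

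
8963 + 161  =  9124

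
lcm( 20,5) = 20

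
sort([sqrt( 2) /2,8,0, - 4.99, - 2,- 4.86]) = [ - 4.99, - 4.86,-2, 0, sqrt(2)/2 , 8]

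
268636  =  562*478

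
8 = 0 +8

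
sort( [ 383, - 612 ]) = [ - 612,383 ]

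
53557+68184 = 121741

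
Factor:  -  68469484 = -2^2*  17117371^1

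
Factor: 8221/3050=2^ ( -1 ) *5^( - 2)*61^ ( - 1 )*8221^1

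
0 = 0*287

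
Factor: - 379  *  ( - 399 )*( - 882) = -2^1*3^3*7^3 * 19^1 * 379^1 = - 133376922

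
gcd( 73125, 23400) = 2925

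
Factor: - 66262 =  -  2^1*  7^1 * 4733^1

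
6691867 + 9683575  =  16375442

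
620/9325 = 124/1865= 0.07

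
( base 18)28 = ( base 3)1122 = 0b101100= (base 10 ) 44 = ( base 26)1I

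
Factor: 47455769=47455769^1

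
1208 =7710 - 6502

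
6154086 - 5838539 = 315547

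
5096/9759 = 5096/9759 = 0.52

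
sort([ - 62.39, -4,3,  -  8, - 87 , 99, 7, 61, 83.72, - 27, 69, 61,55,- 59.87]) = [  -  87,-62.39,-59.87, - 27,-8, - 4, 3,  7, 55, 61, 61 , 69,  83.72, 99] 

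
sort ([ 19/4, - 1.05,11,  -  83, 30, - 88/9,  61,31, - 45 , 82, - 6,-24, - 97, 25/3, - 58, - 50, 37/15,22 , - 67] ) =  [ - 97, - 83, - 67, - 58, - 50, - 45 , - 24, - 88/9,- 6 , - 1.05,37/15,19/4  ,  25/3,11,22 , 30, 31, 61,82]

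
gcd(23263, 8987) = 43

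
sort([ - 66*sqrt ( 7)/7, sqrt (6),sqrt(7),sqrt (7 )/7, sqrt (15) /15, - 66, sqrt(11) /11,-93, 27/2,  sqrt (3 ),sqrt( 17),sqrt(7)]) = [ - 93, -66, - 66 * sqrt(7)/7,sqrt( 15)/15,sqrt( 11) /11, sqrt( 7)/7,sqrt( 3 ),sqrt( 6),sqrt( 7), sqrt( 7 ),sqrt(17),27/2]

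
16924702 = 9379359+7545343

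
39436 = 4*9859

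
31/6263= 31/6263 =0.00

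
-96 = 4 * ( - 24)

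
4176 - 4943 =  -  767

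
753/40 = 18+33/40=18.82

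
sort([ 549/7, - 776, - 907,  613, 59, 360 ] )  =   [- 907, - 776 , 59, 549/7, 360,613]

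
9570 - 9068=502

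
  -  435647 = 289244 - 724891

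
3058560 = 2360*1296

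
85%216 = 85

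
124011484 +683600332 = 807611816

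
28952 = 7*4136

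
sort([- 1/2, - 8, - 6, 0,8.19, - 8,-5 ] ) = [ - 8, - 8, - 6, - 5, - 1/2, 0,8.19 ]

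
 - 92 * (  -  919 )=84548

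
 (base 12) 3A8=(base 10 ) 560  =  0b1000110000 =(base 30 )IK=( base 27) KK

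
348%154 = 40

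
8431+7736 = 16167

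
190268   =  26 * 7318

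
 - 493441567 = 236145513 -729587080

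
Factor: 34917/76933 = 3^1*  103^1 * 107^ ( - 1) *113^1*719^( - 1)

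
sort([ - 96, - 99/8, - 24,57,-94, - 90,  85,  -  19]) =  [-96,- 94, - 90, - 24, - 19, - 99/8, 57, 85] 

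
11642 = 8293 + 3349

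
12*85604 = 1027248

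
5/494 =5/494= 0.01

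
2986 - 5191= - 2205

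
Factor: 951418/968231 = 962/979 = 2^1*11^( - 1 )*13^1*37^1*89^ (-1) 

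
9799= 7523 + 2276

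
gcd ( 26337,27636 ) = 3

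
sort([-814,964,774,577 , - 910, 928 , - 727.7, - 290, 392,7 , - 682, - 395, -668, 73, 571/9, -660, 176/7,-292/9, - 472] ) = [ - 910, -814, - 727.7, - 682, - 668, - 660,-472, - 395, - 290, - 292/9,  7, 176/7, 571/9,  73, 392,577  ,  774, 928, 964 ]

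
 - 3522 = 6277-9799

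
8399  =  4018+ 4381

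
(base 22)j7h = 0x2497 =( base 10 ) 9367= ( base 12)5507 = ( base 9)13757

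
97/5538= 97/5538 = 0.02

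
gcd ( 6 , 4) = 2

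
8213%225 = 113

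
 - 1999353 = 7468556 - 9467909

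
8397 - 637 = 7760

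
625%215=195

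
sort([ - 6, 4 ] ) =[ - 6,4]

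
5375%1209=539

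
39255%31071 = 8184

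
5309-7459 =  - 2150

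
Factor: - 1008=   -2^4*3^2*7^1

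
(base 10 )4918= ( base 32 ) 4pm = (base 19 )dbg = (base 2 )1001100110110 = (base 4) 1030312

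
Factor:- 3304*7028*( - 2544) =59072982528 = 2^9*3^1*7^2*53^1*  59^1*251^1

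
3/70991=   3/70991 = 0.00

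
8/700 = 2/175=0.01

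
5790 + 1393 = 7183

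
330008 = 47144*7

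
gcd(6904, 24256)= 8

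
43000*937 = 40291000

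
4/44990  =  2/22495=0.00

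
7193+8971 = 16164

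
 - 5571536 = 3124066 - 8695602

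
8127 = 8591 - 464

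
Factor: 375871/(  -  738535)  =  - 5^( - 1)*7^( - 1) * 409^1*919^1*21101^(- 1 )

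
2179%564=487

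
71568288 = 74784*957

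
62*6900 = 427800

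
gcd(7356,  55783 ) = 613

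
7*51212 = 358484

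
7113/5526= 2371/1842 = 1.29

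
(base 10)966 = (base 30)126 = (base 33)T9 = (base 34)se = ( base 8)1706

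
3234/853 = 3 + 675/853=3.79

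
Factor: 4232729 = 61^1*69389^1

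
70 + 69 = 139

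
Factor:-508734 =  - 2^1*3^3*9421^1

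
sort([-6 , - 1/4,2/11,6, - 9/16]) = [-6, - 9/16, - 1/4,2/11 , 6]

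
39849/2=19924 + 1/2 = 19924.50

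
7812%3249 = 1314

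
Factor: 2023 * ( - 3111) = - 6293553 = - 3^1 *7^1  *  17^3*61^1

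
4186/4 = 1046 + 1/2 = 1046.50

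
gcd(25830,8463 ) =21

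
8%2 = 0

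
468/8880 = 39/740 = 0.05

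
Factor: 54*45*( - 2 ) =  - 4860 = - 2^2*3^5*5^1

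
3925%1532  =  861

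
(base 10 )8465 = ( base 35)6VU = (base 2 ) 10000100010001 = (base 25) ddf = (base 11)63a6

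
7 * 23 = 161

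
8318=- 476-  -  8794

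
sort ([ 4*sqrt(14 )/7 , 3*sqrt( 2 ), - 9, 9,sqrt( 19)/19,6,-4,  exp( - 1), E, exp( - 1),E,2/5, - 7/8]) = [ - 9, - 4,-7/8, sqrt (19 )/19,exp ( - 1),  exp( - 1), 2/5, 4*sqrt( 14)/7, E , E,  3 *sqrt( 2),6, 9]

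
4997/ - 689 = -8 + 515/689 = - 7.25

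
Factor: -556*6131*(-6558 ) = 2^3*3^1 * 139^1*1093^1*6131^1 =22355146488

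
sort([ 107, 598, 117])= [107, 117, 598] 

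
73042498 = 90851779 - 17809281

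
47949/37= 1295 + 34/37 = 1295.92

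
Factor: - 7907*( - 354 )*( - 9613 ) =-26907536814 = - 2^1 * 3^1*59^1*7907^1*9613^1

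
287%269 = 18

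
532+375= 907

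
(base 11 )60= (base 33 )20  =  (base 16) 42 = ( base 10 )66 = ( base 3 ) 2110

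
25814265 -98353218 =-72538953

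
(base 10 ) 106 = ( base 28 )3m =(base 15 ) 71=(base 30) 3g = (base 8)152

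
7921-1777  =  6144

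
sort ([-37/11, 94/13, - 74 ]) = [- 74,-37/11,  94/13]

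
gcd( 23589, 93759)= 3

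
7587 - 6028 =1559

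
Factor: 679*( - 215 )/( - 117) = 145985/117=3^(-2 ) * 5^1*7^1*13^(- 1 )*43^1 * 97^1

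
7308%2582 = 2144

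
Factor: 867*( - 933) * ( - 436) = 2^2*3^2*17^2*109^1*311^1 = 352685196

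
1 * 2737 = 2737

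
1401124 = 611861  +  789263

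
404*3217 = 1299668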